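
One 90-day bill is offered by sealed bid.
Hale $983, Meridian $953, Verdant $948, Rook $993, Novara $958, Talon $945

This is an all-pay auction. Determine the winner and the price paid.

Rook pays $993

Rule: the highest bidder wins the item, but every bidder pays their own bid.
Sorting bids: 993 (Rook) > 983 (Hale) > 958 (Novara) > 953 (Meridian) > 948 (Verdant) > 945 (Talon)
Rook is highest and takes the item; every bidder forfeits their bid.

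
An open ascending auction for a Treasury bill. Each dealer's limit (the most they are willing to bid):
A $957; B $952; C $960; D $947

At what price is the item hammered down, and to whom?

Sorting limits: 960 (C) > 957 (A) > 952 (B) > 947 (D)
Bidding ends when A exits at $957; C takes it.

C wins at $957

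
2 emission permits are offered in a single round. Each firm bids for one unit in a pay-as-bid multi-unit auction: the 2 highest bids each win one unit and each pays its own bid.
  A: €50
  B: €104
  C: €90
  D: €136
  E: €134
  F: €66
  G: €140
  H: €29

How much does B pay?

Ordering the bids: 140 (G), 136 (D), 134 (E), 104 (B), …
The 2 highest are G, D.
B does not win → €0.

B pays €0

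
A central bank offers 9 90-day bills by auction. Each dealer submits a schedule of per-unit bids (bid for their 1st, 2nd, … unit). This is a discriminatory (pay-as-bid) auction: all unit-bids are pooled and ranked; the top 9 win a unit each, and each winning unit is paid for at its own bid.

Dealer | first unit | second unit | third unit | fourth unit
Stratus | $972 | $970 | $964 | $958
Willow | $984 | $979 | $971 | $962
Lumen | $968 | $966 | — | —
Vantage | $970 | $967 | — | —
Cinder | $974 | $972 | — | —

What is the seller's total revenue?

Merging the schedules and taking the best 9: 984 (Willow-1), 979 (Willow-2), 974 (Cinder-1), 972 (Stratus-1), 972 (Cinder-2), 971 (Willow-3), 970 (Stratus-2), 970 (Vantage-1), 968 (Lumen-1)
Next rejected bid: $967 (not a price — pay-as-bid).
Each winning unit pays its own bid.
Revenue = 984 + 979 + 974 + 972 + 972 + 971 + 970 + 970 + 968 = $8,760.

Total revenue: $8,760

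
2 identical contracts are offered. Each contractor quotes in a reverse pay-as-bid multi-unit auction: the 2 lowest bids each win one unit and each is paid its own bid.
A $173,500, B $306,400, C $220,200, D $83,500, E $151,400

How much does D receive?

Sorting: 83,500 (D), 151,400 (E), 173,500 (A), 220,200 (C), …
Winners (2 units): D, E.
D wins → own bid $83,500.

D is paid $83,500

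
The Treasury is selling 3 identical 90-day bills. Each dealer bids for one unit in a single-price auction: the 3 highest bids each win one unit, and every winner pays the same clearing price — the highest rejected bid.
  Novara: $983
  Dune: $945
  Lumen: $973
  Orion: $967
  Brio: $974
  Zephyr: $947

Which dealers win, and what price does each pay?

Bids ranked high→low: 983 (Novara), 974 (Brio), 973 (Lumen), 967 (Orion), 947 (Zephyr), …
Winners (3 units): Novara, Brio, Lumen.
First losing bid is Orion's $967, which sets the uniform price.

Novara, Brio, Lumen; each pays $967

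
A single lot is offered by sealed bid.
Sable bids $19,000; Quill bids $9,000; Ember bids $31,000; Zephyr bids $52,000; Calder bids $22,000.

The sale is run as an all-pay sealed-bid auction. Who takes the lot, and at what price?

Zephyr pays $52,000

Bids in order: 52,000 (Zephyr) > 31,000 (Ember) > 22,000 (Calder) > 19,000 (Sable) > 9,000 (Quill)
Zephyr is highest and takes the item; every bidder forfeits their bid.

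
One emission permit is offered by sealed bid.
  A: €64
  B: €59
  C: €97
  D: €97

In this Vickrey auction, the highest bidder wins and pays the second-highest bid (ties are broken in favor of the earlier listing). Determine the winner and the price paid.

C pays €97

Vickrey auction: the highest bidder wins and pays the second-highest bid.
Sorting bids: 97 (C) > 97 (D) > 64 (A) > 59 (B)
C and D tie at €97; tie-break gives it to C.
Second-price: C pays D's bid of €97.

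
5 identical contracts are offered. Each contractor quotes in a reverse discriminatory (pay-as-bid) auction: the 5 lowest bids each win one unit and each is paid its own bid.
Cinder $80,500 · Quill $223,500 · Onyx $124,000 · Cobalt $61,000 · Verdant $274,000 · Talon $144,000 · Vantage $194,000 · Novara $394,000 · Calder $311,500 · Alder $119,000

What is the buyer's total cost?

Ordering the bids: 61,000 (Cobalt), 80,500 (Cinder), 119,000 (Alder), 124,000 (Onyx), 144,000 (Talon), 194,000 (Vantage), 223,500 (Quill), …
The 5 lowest are Cobalt, Cinder, Alder, Onyx, Talon.
Total cost = 61,000 + 80,500 + 119,000 + 124,000 + 144,000 = $528,500.

Total cost: $528,500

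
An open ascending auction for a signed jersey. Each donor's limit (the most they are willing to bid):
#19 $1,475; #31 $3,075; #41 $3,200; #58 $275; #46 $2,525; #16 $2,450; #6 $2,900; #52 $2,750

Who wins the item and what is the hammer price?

Limits ranked: 3,200 (#41) > 3,075 (#31) > 2,900 (#6) > 2,750 (#52) > 2,525 (#46) > 2,450 (#16) > …
#31 is the last rival to drop out, at $3,075; #41 remains and wins at that price.

#41 wins at $3,075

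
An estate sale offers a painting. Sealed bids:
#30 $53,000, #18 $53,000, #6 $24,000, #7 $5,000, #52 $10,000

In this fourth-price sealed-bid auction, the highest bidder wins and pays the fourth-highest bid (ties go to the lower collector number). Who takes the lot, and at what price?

Rule: the highest bidder wins and pays the fourth-highest bid.
Sorting bids: 53,000 (#18) > 53,000 (#30) > 24,000 (#6) > 10,000 (#52) > 5,000 (#7)
#18 and #30 tie at $53,000; tie-break gives it to #18.
#18 wins; payment is bid #4 in the ranking = $10,000.

#18 pays $10,000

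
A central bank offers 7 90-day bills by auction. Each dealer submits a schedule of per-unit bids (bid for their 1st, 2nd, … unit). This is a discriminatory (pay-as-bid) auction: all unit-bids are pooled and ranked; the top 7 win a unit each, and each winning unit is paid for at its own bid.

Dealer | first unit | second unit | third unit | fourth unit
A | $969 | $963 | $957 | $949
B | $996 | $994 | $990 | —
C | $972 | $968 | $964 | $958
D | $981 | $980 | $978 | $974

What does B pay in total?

B pays $2,980

Merging the schedules and taking the best 7: 996 (B-1), 994 (B-2), 990 (B-3), 981 (D-1), 980 (D-2), 978 (D-3), 974 (D-4)
Next rejected bid: $972 (not a price — pay-as-bid).
B's winning unit-bids: 996 + 994 + 990 = $2,980.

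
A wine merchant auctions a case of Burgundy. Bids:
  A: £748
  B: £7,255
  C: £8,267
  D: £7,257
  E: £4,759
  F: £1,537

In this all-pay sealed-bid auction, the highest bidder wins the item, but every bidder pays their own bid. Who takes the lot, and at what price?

All-pay sealed-bid auction: the highest bidder wins the item, but every bidder pays their own bid.
Bids in order: 8,267 (C) > 7,257 (D) > 7,255 (B) > 4,759 (E) > 1,537 (F) > 748 (A)
C is highest and takes the item; every bidder forfeits their bid.

C pays £8,267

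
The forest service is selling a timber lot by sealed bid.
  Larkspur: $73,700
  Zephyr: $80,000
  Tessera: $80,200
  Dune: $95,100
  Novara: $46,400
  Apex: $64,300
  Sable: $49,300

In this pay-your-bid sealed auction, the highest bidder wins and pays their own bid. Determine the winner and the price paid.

Sorting bids: 95,100 (Dune) > 80,200 (Tessera) > 80,000 (Zephyr) > 73,700 (Larkspur) > 64,300 (Apex) > 49,300 (Sable) > …
Dune has the highest bid and pays exactly that: $95,100.

Dune pays $95,100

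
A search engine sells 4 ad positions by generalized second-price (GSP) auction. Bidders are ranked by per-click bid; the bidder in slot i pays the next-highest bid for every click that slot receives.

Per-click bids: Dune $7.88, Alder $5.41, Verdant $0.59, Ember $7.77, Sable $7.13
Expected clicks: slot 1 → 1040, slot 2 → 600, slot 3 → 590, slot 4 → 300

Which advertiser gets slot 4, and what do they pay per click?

Ranked by bid: $7.88 (Dune) > $7.77 (Ember) > $7.13 (Sable) > $5.41 (Alder) > $0.59 (Verdant)
Slot 4 goes to the fourth-ranked bidder, Alder, who pays the next bid down: $0.59/click.

Alder; $0.59 per click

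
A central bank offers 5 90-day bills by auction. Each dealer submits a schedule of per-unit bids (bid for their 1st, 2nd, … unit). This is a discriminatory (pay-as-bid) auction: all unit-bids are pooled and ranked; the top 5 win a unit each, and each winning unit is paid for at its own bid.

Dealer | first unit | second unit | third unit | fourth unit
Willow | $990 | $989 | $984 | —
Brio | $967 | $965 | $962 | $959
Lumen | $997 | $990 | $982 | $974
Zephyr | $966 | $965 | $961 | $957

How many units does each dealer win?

Lumen 2, Willow 3

Pooled unit-bids ranked (top 5): 997 (Lumen-1), 990 (Willow-1), 990 (Lumen-2), 989 (Willow-2), 984 (Willow-3)
Next rejected bid: $982 (not a price — pay-as-bid).
Allocation: Lumen 2, Willow 3.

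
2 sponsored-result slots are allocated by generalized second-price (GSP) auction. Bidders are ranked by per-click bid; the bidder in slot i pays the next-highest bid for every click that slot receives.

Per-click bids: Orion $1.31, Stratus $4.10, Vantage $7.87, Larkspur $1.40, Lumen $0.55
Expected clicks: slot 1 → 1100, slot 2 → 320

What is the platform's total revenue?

Per-click bids in order: $7.87 (Vantage) > $4.10 (Stratus) > $1.40 (Larkspur) > …
Slot 1: Vantage pays $4.10 × 1100 = $4510.00
Slot 2: Stratus pays $1.40 × 320 = $448.00
Total = $4958.00

Total revenue: $4958.00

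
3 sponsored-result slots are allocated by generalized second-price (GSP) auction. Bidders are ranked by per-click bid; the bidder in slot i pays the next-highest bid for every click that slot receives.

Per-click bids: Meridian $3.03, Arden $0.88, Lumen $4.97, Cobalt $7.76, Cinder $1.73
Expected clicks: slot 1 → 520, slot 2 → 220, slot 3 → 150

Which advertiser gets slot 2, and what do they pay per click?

Lumen; $3.03 per click

Ranked by bid: $7.76 (Cobalt) > $4.97 (Lumen) > $3.03 (Meridian) > $1.73 (Cinder) > …
Slot 2 goes to the second-ranked bidder, Lumen, who pays the next bid down: $3.03/click.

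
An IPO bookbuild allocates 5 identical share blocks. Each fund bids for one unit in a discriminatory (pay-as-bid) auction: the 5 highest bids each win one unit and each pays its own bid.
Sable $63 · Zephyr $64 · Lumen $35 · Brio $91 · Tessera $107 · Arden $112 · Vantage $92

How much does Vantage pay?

Vantage pays $92

Sorting: 112 (Arden), 107 (Tessera), 92 (Vantage), 91 (Brio), 64 (Zephyr), 63 (Sable), 35 (Lumen)
The 5 highest are Arden, Tessera, Vantage, Brio, Zephyr.
Vantage wins → own bid $92.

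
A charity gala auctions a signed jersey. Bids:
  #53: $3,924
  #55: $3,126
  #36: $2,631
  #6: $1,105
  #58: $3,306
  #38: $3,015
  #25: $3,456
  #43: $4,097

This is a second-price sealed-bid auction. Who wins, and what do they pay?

#43 pays $3,924

Bids in order: 4,097 (#43) > 3,924 (#53) > 3,456 (#25) > 3,306 (#58) > 3,126 (#55) > 3,015 (#38) > …
Second-price: #43 pays #53's bid of $3,924.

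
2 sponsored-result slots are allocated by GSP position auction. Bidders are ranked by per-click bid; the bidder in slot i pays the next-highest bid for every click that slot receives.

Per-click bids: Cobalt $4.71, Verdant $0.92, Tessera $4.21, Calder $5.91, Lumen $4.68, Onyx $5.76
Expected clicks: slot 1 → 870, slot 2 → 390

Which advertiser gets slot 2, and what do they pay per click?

Onyx; $4.71 per click

Per-click bids in order: $5.91 (Calder) > $5.76 (Onyx) > $4.71 (Cobalt) > …
Slot 2 goes to the second-ranked bidder, Onyx, who pays the next bid down: $4.71/click.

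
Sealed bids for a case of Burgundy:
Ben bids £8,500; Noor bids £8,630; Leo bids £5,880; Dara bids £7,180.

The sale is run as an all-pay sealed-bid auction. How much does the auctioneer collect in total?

Total revenue: £30,190

All-pay sealed-bid auction: the highest bidder wins the item, but every bidder pays their own bid.
Bids ranked: 8,630 (Noor) > 8,500 (Ben) > 7,180 (Dara) > 5,880 (Leo)
Noor wins with the top bid; all bids are sunk regardless.
Every bidder forfeits their bid regardless of winning.
Revenue = 8,500 + 8,630 + 5,880 + 7,180 = £30,190.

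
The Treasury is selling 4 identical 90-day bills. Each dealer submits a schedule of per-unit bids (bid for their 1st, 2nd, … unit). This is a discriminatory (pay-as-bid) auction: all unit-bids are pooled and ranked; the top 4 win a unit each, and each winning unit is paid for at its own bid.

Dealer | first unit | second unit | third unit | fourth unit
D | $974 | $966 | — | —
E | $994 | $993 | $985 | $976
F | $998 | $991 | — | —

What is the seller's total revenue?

Total revenue: $3,976

Merging the schedules and taking the best 4: 998 (F-1), 994 (E-1), 993 (E-2), 991 (F-2)
Next rejected bid: $985 (not a price — pay-as-bid).
Each winning unit pays its own bid.
Revenue = 998 + 994 + 993 + 991 = $3,976.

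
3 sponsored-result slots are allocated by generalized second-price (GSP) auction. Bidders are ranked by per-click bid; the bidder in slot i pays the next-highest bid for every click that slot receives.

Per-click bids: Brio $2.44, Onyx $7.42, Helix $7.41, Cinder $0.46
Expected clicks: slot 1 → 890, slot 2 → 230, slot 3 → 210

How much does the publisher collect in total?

Total revenue: $7252.70

Ranked by bid: $7.42 (Onyx) > $7.41 (Helix) > $2.44 (Brio) > $0.46 (Cinder)
Slot 1: Onyx pays $7.41 × 890 = $6594.90
Slot 2: Helix pays $2.44 × 230 = $561.20
Slot 3: Brio pays $0.46 × 210 = $96.60
Total = $7252.70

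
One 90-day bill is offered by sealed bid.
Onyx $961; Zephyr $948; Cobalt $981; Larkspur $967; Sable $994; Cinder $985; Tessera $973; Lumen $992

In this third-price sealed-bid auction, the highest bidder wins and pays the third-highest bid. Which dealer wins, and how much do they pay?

Sable pays $985

Bids ranked: 994 (Sable) > 992 (Lumen) > 985 (Cinder) > 981 (Cobalt) > 973 (Tessera) > 967 (Larkspur) > …
Sable wins; payment is bid #3 in the ranking = $985.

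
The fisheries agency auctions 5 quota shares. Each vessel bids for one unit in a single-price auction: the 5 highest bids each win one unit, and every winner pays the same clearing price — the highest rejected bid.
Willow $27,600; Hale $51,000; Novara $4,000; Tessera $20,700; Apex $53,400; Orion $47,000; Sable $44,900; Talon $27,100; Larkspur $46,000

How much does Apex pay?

Apex pays $27,600

Bids ranked high→low: 53,400 (Apex), 51,000 (Hale), 47,000 (Orion), 46,000 (Larkspur), 44,900 (Sable), 27,600 (Willow), 27,100 (Talon), …
Winners (5 units): Apex, Hale, Orion, Larkspur, Sable.
Highest unsuccessful bid: $27,600 → clearing price.
Apex wins → pays $27,600.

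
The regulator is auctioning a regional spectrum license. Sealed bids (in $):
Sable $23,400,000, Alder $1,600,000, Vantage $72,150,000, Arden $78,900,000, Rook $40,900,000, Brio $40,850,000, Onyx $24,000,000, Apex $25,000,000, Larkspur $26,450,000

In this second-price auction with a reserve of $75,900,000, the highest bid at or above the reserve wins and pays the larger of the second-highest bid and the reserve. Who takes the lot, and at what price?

Arden pays $75,900,000

Rule: the highest bid at or above the reserve wins and pays the larger of the second-highest bid and the reserve.
Bids ranked: 78,900,000 (Arden) > 72,150,000 (Vantage) > 40,900,000 (Rook) > 40,850,000 (Brio) > 26,450,000 (Larkspur) > 25,000,000 (Apex) > …
Highest eligible bid: Arden at $78,900,000.
Second-highest bid $72,150,000 is below the reserve $75,900,000, so the reserve binds → payment $75,900,000.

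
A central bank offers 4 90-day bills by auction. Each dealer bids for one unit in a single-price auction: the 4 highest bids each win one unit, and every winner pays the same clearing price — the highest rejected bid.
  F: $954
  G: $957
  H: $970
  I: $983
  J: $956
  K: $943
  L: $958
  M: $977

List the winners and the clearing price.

I, M, H, L; each pays $957

Bids ranked high→low: 983 (I), 977 (M), 970 (H), 958 (L), 957 (G), 956 (J), …
Winners (4 units): I, M, H, L.
First losing bid is G's $957, which sets the uniform price.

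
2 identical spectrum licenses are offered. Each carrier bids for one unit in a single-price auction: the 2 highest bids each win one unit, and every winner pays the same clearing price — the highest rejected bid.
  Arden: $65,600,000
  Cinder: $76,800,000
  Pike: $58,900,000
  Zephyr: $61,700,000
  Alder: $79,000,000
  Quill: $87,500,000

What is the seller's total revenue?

Ordering the bids: 87,500,000 (Quill), 79,000,000 (Alder), 76,800,000 (Cinder), 65,600,000 (Arden), …
Winners (2 units): Quill, Alder.
Clearing price = highest rejected bid = $76,800,000.
Total revenue = 2 × $76,800,000 = $153,600,000.

Total revenue: $153,600,000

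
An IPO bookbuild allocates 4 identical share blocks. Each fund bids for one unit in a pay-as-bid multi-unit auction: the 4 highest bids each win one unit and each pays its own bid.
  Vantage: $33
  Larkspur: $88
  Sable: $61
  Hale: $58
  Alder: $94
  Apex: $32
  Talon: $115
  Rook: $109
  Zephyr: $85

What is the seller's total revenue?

Total revenue: $406

Bids ranked high→low: 115 (Talon), 109 (Rook), 94 (Alder), 88 (Larkspur), 85 (Zephyr), 61 (Sable), …
Winners (4 units): Talon, Rook, Alder, Larkspur.
Total revenue = 115 + 109 + 94 + 88 = $406.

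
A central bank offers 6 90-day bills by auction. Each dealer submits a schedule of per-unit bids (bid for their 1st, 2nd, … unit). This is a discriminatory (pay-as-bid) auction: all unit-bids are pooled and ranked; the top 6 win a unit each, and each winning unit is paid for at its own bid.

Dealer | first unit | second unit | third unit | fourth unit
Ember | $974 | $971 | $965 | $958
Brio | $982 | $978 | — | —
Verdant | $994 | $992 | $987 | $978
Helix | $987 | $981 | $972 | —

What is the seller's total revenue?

Total revenue: $5,923

Pooled unit-bids ranked (top 6): 994 (Verdant-1), 992 (Verdant-2), 987 (Verdant-3), 987 (Helix-1), 982 (Brio-1), 981 (Helix-2)
Next rejected bid: $978 (not a price — pay-as-bid).
Each winning unit pays its own bid.
Revenue = 994 + 992 + 987 + 987 + 982 + 981 = $5,923.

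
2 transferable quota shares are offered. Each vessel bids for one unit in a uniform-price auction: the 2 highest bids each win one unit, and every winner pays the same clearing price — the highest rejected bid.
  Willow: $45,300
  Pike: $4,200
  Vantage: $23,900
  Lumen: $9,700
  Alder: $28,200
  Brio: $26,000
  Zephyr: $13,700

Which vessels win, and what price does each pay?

Willow, Alder; each pays $26,000

Bids ranked high→low: 45,300 (Willow), 28,200 (Alder), 26,000 (Brio), 23,900 (Vantage), …
Top 2: Willow, Alder.
Highest unsuccessful bid: $26,000 → clearing price.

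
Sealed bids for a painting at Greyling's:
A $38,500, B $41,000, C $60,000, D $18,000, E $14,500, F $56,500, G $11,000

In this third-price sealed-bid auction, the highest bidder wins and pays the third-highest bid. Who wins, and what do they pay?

Bids ranked: 60,000 (C) > 56,500 (F) > 41,000 (B) > 38,500 (A) > 18,000 (D) > 14,500 (E) > …
C wins; payment is bid #3 in the ranking = $41,000.

C pays $41,000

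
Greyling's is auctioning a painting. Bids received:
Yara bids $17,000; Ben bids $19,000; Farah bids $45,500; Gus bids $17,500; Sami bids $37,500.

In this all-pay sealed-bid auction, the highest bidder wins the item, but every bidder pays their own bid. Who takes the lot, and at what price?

Rule: the highest bidder wins the item, but every bidder pays their own bid.
Bids in order: 45,500 (Farah) > 37,500 (Sami) > 19,000 (Ben) > 17,500 (Gus) > 17,000 (Yara)
Farah is highest and takes the item; every bidder forfeits their bid.

Farah pays $45,500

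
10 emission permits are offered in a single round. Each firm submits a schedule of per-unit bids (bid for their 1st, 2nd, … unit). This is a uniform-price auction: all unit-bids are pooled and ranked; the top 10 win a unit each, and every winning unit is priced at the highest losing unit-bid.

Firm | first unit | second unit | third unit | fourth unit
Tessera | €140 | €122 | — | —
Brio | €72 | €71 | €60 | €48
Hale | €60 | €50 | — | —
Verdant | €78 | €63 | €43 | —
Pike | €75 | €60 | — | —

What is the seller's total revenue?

All unit-bids, highest first — top 10: 140 (Tessera-1), 122 (Tessera-2), 78 (Verdant-1), 75 (Pike-1), 72 (Brio-1), 71 (Brio-2), 63 (Verdant-2), 60 (Brio-3), 60 (Hale-1), 60 (Pike-2)
The (k+1)-th unit-bid is €50.
Allocation: Brio 3, Hale 1, Pike 2, Tessera 2, Verdant 2. Every unit priced at €50.
Revenue = 10 × 50 = €500.

Total revenue: €500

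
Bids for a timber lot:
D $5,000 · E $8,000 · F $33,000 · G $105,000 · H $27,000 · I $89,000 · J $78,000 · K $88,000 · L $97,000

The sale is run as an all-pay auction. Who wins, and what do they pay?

G pays $105,000

Bids in order: 105,000 (G) > 97,000 (L) > 89,000 (I) > 88,000 (K) > 78,000 (J) > 33,000 (F) > …
G is highest and takes the item; every bidder forfeits their bid.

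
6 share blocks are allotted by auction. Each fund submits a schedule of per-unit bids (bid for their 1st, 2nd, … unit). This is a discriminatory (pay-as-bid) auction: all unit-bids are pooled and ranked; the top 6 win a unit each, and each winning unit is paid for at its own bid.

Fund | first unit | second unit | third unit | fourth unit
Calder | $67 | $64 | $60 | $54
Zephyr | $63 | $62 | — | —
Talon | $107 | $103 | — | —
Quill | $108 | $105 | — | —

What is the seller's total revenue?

Total revenue: $554

Merging the schedules and taking the best 6: 108 (Quill-1), 107 (Talon-1), 105 (Quill-2), 103 (Talon-2), 67 (Calder-1), 64 (Calder-2)
Next rejected bid: $63 (not a price — pay-as-bid).
Each winning unit pays its own bid.
Revenue = 108 + 107 + 105 + 103 + 67 + 64 = $554.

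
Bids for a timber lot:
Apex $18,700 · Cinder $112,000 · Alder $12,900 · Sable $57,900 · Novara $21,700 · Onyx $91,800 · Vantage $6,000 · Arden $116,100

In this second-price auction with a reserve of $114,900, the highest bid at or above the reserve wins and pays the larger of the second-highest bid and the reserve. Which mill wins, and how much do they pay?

Arden pays $114,900

Second-price auction with a reserve of $114,900: the highest bid at or above the reserve wins and pays the larger of the second-highest bid and the reserve.
Bids ranked: 116,100 (Arden) > 112,000 (Cinder) > 91,800 (Onyx) > 57,900 (Sable) > 21,700 (Novara) > 18,700 (Apex) > …
Arden has the top bid at or above the reserve ($116,100).
max(second-highest $112,000, reserve $114,900) = $114,900.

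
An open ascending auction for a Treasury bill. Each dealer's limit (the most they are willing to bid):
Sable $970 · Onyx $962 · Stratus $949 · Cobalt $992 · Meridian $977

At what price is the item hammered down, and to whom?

Sorting limits: 992 (Cobalt) > 977 (Meridian) > 970 (Sable) > 962 (Onyx) > 949 (Stratus)
Once the price passes $977, only Cobalt is left; the hammer falls at Meridian's limit of $977.

Cobalt wins at $977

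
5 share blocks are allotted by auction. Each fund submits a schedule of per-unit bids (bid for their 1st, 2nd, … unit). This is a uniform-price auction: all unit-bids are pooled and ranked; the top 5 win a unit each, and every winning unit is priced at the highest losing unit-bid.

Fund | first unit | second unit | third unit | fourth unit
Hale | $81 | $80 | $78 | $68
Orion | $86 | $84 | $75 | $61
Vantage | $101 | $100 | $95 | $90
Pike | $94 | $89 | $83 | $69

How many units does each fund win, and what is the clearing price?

Pike 1, Vantage 4; clearing price $89

Pooled unit-bids ranked (top 5): 101 (Vantage-1), 100 (Vantage-2), 95 (Vantage-3), 94 (Pike-1), 90 (Vantage-4)
The (k+1)-th unit-bid is $89.
Allocation: Pike 1, Vantage 4.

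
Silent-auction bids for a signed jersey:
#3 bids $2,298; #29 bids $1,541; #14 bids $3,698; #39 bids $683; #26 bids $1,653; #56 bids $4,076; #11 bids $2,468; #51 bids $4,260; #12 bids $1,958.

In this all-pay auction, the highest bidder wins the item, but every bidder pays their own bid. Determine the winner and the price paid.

#51 pays $4,260

Rule: the highest bidder wins the item, but every bidder pays their own bid.
Bids ranked: 4,260 (#51) > 4,076 (#56) > 3,698 (#14) > 2,468 (#11) > 2,298 (#3) > 1,958 (#12) > …
#51 wins with the top bid; all bids are sunk regardless.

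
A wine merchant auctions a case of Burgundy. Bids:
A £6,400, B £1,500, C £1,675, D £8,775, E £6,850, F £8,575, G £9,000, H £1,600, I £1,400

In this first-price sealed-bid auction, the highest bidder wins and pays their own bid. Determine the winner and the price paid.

G pays £9,000

Rule: the highest bidder wins and pays their own bid.
Bids in order: 9,000 (G) > 8,775 (D) > 8,575 (F) > 6,850 (E) > 6,400 (A) > 1,675 (C) > …
G has the highest bid and pays exactly that: £9,000.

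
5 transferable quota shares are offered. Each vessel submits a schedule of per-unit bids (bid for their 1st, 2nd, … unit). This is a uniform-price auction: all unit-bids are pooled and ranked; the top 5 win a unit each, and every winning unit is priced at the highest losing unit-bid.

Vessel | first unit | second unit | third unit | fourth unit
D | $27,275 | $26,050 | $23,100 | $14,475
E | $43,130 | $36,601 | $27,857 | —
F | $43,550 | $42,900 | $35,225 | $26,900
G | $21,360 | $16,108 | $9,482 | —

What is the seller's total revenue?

Total revenue: $139,285

Pooled unit-bids ranked (top 5): 43,550 (F-1), 43,130 (E-1), 42,900 (F-2), 36,601 (E-2), 35,225 (F-3)
First bid not allocated: $27,857.
Allocation: E 2, F 3. Every unit priced at $27,857.
Revenue = 5 × 27,857 = $139,285.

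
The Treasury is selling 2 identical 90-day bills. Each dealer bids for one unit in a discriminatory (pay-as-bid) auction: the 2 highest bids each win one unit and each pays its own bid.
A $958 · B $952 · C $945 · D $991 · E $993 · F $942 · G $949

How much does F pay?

Bids ranked high→low: 993 (E), 991 (D), 958 (A), 952 (B), …
The 2 highest are E, D.
F does not win → $0.

F pays $0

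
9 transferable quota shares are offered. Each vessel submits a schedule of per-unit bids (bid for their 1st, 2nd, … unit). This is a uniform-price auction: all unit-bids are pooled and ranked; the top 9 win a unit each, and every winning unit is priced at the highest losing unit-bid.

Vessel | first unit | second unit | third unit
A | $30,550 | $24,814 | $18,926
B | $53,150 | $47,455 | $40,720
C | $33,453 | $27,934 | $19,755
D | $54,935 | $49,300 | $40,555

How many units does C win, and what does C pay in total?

Pooled unit-bids ranked (top 9): 54,935 (D-1), 53,150 (B-1), 49,300 (D-2), 47,455 (B-2), 40,720 (B-3), 40,555 (D-3), 33,453 (C-1), 30,550 (A-1), 27,934 (C-2)
The (k+1)-th unit-bid is $24,814.
C wins 2 unit(s) at $24,814 each.

C: 2 units, pays $49,628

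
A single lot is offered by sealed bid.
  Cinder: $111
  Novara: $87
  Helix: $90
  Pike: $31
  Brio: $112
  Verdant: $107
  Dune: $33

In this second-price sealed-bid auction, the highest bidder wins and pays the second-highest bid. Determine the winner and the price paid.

Bids ranked: 112 (Brio) > 111 (Cinder) > 107 (Verdant) > 90 (Helix) > 87 (Novara) > 33 (Dune) > …
Brio is highest; pays the second-highest bid, $111.

Brio pays $111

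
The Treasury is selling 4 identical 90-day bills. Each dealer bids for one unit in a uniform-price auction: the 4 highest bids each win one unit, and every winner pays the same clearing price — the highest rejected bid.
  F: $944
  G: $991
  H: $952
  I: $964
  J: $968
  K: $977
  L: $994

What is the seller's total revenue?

Total revenue: $3,856

Ordering the bids: 994 (L), 991 (G), 977 (K), 968 (J), 964 (I), 952 (H), …
Top 4: L, G, K, J.
Highest unsuccessful bid: $964 → clearing price.
Total revenue = 4 × $964 = $3,856.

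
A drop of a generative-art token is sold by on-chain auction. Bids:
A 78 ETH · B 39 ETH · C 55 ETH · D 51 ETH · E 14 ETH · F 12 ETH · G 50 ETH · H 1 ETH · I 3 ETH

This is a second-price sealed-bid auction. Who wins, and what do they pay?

Second-price sealed-bid auction: the highest bidder wins and pays the second-highest bid.
Bids in order: 78 (A) > 55 (C) > 51 (D) > 50 (G) > 39 (B) > 14 (E) > …
Second-price: A pays C's bid of 55 ETH.

A pays 55 ETH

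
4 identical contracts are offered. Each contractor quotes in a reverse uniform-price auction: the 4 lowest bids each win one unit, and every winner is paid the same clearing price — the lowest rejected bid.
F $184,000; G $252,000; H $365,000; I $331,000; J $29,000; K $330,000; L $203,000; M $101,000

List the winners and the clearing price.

J, M, F, L; each is paid $252,000

Sorting: 29,000 (J), 101,000 (M), 184,000 (F), 203,000 (L), 252,000 (G), 330,000 (K), …
Lowest 4: J, M, F, L.
First losing bid is G's $252,000, which sets the uniform price.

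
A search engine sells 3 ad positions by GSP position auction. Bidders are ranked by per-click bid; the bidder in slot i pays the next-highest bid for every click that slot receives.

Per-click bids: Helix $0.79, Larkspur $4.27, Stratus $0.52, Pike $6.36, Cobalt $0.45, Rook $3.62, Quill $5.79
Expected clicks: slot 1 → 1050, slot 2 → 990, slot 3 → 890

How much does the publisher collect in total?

Ranked by bid: $6.36 (Pike) > $5.79 (Quill) > $4.27 (Larkspur) > $3.62 (Rook) > …
Slot 1: Pike pays $5.79 × 1050 = $6079.50
Slot 2: Quill pays $4.27 × 990 = $4227.30
Slot 3: Larkspur pays $3.62 × 890 = $3221.80
Total = $13528.60

Total revenue: $13528.60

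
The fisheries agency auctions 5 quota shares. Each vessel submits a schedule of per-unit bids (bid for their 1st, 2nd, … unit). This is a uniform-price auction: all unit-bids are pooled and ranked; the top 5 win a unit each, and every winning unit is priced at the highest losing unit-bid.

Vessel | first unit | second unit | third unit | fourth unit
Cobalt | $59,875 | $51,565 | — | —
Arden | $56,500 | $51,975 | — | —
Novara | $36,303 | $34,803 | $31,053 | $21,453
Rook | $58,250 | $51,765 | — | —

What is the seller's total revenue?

All unit-bids, highest first — top 5: 59,875 (Cobalt-1), 58,250 (Rook-1), 56,500 (Arden-1), 51,975 (Arden-2), 51,765 (Rook-2)
The (k+1)-th unit-bid is $51,565.
Allocation: Arden 2, Cobalt 1, Rook 2. Every unit priced at $51,565.
Revenue = 5 × 51,565 = $257,825.

Total revenue: $257,825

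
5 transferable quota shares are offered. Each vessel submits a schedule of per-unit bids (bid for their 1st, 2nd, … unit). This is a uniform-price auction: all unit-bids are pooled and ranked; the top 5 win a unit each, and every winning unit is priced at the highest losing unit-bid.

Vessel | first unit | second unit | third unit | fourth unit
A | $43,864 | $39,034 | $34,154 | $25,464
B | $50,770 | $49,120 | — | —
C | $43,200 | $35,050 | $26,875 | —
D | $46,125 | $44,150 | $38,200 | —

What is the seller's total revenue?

All unit-bids, highest first — top 5: 50,770 (B-1), 49,120 (B-2), 46,125 (D-1), 44,150 (D-2), 43,864 (A-1)
The (k+1)-th unit-bid is $43,200.
Allocation: A 1, B 2, D 2. Every unit priced at $43,200.
Revenue = 5 × 43,200 = $216,000.

Total revenue: $216,000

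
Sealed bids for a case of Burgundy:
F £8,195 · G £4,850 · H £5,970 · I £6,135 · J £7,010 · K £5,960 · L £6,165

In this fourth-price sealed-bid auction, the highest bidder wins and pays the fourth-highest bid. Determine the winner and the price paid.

Bids in order: 8,195 (F) > 7,010 (J) > 6,165 (L) > 6,135 (I) > 5,970 (H) > 5,960 (K) > …
F wins; payment is bid #4 in the ranking = £6,135.

F pays £6,135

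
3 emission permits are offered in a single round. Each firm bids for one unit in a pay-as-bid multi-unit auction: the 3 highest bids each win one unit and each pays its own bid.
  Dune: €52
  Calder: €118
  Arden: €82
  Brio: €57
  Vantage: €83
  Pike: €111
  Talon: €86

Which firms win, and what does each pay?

Bids ranked high→low: 118 (Calder), 111 (Pike), 86 (Talon), 83 (Vantage), 82 (Arden), …
Winners (3 units): Calder, Pike, Talon.
Each winner pays its own bid: Calder €118, Pike €111, Talon €86.

Calder €118, Pike €111, Talon €86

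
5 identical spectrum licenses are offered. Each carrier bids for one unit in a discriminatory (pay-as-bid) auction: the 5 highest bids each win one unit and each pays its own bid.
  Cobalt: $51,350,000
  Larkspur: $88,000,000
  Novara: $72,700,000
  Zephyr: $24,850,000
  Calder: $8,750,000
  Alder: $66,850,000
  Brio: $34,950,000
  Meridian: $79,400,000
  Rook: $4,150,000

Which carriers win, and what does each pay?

Larkspur $88,000,000, Meridian $79,400,000, Novara $72,700,000, Alder $66,850,000, Cobalt $51,350,000

Bids ranked high→low: 88,000,000 (Larkspur), 79,400,000 (Meridian), 72,700,000 (Novara), 66,850,000 (Alder), 51,350,000 (Cobalt), 34,950,000 (Brio), 24,850,000 (Zephyr), …
The 5 highest are Larkspur, Meridian, Novara, Alder, Cobalt.
Each winner pays its own bid: Larkspur $88,000,000, Meridian $79,400,000, Novara $72,700,000, Alder $66,850,000, Cobalt $51,350,000.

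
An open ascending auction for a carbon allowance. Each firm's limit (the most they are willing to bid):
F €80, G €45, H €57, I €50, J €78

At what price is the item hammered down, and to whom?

Limits in order: 80 (F) > 78 (J) > 57 (H) > 50 (I) > 45 (G)
J is the last rival to drop out, at €78; F remains and wins at that price.

F wins at €78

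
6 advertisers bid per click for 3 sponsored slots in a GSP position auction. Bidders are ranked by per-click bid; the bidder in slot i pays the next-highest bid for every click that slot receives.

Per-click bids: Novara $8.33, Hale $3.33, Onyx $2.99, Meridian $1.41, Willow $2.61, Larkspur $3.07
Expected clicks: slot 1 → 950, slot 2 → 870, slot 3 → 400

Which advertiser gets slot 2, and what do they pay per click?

Ranked by bid: $8.33 (Novara) > $3.33 (Hale) > $3.07 (Larkspur) > $2.99 (Onyx) > …
Slot 2 goes to the second-ranked bidder, Hale, who pays the next bid down: $3.07/click.

Hale; $3.07 per click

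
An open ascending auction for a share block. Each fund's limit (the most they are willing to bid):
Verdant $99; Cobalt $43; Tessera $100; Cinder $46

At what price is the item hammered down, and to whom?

Rule: the price rises until one bidder remains; the winner pays the price at which the last rival dropped out.
Limits in order: 100 (Tessera) > 99 (Verdant) > 46 (Cinder) > 43 (Cobalt)
Bidding ends when Verdant exits at $99; Tessera takes it.

Tessera wins at $99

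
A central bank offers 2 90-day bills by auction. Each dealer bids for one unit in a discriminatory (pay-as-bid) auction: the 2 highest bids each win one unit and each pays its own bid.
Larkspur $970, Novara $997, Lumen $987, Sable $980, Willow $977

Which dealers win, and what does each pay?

Sorting: 997 (Novara), 987 (Lumen), 980 (Sable), 977 (Willow), …
The 2 highest are Novara, Lumen.
Each winner pays its own bid: Novara $997, Lumen $987.

Novara $997, Lumen $987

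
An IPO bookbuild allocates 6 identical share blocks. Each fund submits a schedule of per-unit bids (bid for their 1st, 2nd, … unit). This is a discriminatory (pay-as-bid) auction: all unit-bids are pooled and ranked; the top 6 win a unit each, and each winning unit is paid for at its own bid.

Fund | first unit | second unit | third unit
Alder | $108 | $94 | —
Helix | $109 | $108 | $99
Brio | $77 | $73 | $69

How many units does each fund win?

Alder 2, Brio 1, Helix 3

Pooled unit-bids ranked (top 6): 109 (Helix-1), 108 (Alder-1), 108 (Helix-2), 99 (Helix-3), 94 (Alder-2), 77 (Brio-1)
Next rejected bid: $73 (not a price — pay-as-bid).
Allocation: Alder 2, Brio 1, Helix 3.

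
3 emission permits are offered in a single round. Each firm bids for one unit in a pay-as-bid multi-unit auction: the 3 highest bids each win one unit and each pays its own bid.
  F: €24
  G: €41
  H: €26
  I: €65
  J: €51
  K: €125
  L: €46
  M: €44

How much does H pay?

H pays €0

Sorting: 125 (K), 65 (I), 51 (J), 46 (L), 44 (M), …
Top 3: K, I, J.
H does not win → €0.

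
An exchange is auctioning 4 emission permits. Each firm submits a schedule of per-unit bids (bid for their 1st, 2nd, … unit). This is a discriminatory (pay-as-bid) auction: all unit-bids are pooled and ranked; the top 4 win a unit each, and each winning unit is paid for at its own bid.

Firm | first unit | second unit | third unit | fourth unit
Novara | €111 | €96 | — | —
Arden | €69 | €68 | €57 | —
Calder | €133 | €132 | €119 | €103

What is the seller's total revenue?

Total revenue: €495

Merging the schedules and taking the best 4: 133 (Calder-1), 132 (Calder-2), 119 (Calder-3), 111 (Novara-1)
Next rejected bid: €103 (not a price — pay-as-bid).
Each winning unit pays its own bid.
Revenue = 133 + 132 + 119 + 111 = €495.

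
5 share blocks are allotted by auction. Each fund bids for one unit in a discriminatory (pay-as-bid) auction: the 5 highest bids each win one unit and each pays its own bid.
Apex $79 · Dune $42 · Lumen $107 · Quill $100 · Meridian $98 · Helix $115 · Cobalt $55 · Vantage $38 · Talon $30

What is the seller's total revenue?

Bids ranked high→low: 115 (Helix), 107 (Lumen), 100 (Quill), 98 (Meridian), 79 (Apex), 55 (Cobalt), 42 (Dune), …
Winners (5 units): Helix, Lumen, Quill, Meridian, Apex.
Total revenue = 115 + 107 + 100 + 98 + 79 = $499.

Total revenue: $499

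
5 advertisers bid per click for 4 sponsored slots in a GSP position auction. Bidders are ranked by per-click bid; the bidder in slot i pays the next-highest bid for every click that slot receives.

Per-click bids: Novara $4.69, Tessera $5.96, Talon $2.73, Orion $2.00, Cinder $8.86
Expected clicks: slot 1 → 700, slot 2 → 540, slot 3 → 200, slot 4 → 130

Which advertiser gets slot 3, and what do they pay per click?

Novara; $2.73 per click

Ranked by bid: $8.86 (Cinder) > $5.96 (Tessera) > $4.69 (Novara) > $2.73 (Talon) > $2.00 (Orion)
Slot 3 goes to the third-ranked bidder, Novara, who pays the next bid down: $2.73/click.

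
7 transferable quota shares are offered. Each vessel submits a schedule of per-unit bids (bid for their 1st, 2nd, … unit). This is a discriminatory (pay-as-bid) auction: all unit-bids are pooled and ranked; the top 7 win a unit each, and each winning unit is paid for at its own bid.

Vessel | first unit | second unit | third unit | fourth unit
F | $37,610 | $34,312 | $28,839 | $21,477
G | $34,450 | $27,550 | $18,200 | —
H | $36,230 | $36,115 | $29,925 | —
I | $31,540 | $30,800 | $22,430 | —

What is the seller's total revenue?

Total revenue: $241,057

All unit-bids, highest first — top 7: 37,610 (F-1), 36,230 (H-1), 36,115 (H-2), 34,450 (G-1), 34,312 (F-2), 31,540 (I-1), 30,800 (I-2)
Next rejected bid: $29,925 (not a price — pay-as-bid).
Each winning unit pays its own bid.
Revenue = 37,610 + 36,230 + 36,115 + 34,450 + 34,312 + 31,540 + 30,800 = $241,057.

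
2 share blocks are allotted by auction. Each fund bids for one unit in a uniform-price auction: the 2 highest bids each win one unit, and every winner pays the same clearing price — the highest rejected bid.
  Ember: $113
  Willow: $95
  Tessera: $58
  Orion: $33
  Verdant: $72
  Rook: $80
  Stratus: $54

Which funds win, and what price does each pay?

Ember, Willow; each pays $80

Bids ranked high→low: 113 (Ember), 95 (Willow), 80 (Rook), 72 (Verdant), …
Top 2: Ember, Willow.
First losing bid is Rook's $80, which sets the uniform price.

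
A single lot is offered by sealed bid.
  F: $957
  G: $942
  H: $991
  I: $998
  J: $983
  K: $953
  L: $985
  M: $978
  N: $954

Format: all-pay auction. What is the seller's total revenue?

All-pay auction: the highest bidder wins the item, but every bidder pays their own bid.
Sorting bids: 998 (I) > 991 (H) > 985 (L) > 983 (J) > 978 (M) > 957 (F) > …
Every bidder forfeits their bid regardless of winning.
Revenue = 957 + 942 + 991 + 998 + 983 + 953 + 985 + 978 + 954 = $8,741.

Total revenue: $8,741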